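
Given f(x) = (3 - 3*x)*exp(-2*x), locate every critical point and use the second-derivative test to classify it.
f'(x) = 3*(2*x - 3)*exp(-2*x)

Solve f'(x) = 0:
  f'(x) = (6*x - 9)·exp(-2*x) and exp(-2*x) > 0 for every x, so f'(x) = 0 ⇔ 6*x - 9 = 0.
  Factor: 6*x - 9 = 3*(2*x - 3) = 0.
  ⇒ x = 3/2

f''(x) = 12*(2 - x)*exp(-2*x)
Second-derivative test at each critical point:
  f''(3/2) = 0.2987 > 0 → local minimum

Critical points: x = 3/2 (local minimum)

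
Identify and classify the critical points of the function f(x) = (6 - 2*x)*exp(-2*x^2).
f'(x) = 2*(4*x*(x - 3) - 1)*exp(-2*x^2)

Solve f'(x) = 0:
  f'(x) = (8*x^2 - 24*x - 2)·exp(-2*x^2) and exp(-2*x^2) > 0 for every x, so f'(x) = 0 ⇔ 8*x^2 - 24*x - 2 = 0.
  Factor: 8*x^2 - 24*x - 2 = 2*(4*x^2 - 12*x - 1); 4*x^2 - 12*x - 1 = 0 has no rational roots; quadratic formula: x = (12 ± √160)/8.
  ⇒ x = 3/2 - sqrt(10)/2 ≈ -0.0811, 3/2 + sqrt(10)/2 ≈ 3.0811

f''(x) = 8*(4*x^2*(3 - x) + 3*x - 3)*exp(-2*x^2)
Second-derivative test at each critical point:
  f''(-0.0811) = -24.9673 < 0 → local maximum
  f''(3.0811) = 1.436e-07 > 0 → local minimum

Critical points: x = 3/2 - sqrt(10)/2 ≈ -0.0811 (local maximum); x = 3/2 + sqrt(10)/2 ≈ 3.0811 (local minimum)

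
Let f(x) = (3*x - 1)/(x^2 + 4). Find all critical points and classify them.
f'(x) = (-3*x^2 + 2*x + 12)/(x^4 + 8*x^2 + 16)

Solve f'(x) = 0:
  f'(x) = -(3*x^2 - 2*x - 12)/(x^2 + 4)^2; the denominator is positive wherever f is defined, so f'(x) = 0 ⇔ -3*x^2 + 2*x + 12 = 0.
  3*x^2 - 2*x - 12 = 0 has no rational roots; quadratic formula: x = (2 ± √148)/6.
  ⇒ x = 1/3 - sqrt(37)/3 ≈ -1.6943, 1/3 + sqrt(37)/3 ≈ 2.3609

f''(x) = 2*(4*x^2*(3*x - 1) + (1 - 9*x)*(x^2 + 4))/(x^2 + 4)^3
Second-derivative test at each critical point:
  f''(-1.6943) = 0.2577 > 0 → local minimum
  f''(2.3609) = -0.1327 < 0 → local maximum

Critical points: x = 1/3 - sqrt(37)/3 ≈ -1.6943 (local minimum); x = 1/3 + sqrt(37)/3 ≈ 2.3609 (local maximum)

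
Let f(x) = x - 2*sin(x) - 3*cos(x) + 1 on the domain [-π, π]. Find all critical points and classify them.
f'(x) = 3*sin(x) - 2*cos(x) + 1

Solve f'(x) = 0 on [-π, π]:
  f'(x) = 0 ⇔ 3*sin(x) - 2*cos(x) = -1. Write the left side as R·cos(x + φ) with R = √((-2)² + (-3)²) = sqrt(13), cos φ = -2*sqrt(13)/13, sin φ = -3*sqrt(13)/13; then cos(x + φ) = -sqrt(13)/13. Solve for x and keep the solutions lying in [-π, π].
  ⇒ x = -pi + atan((-4*sqrt(3) - 3)/(2 - 6*sqrt(3))) ≈ -2.2726, atan((-3 + 4*sqrt(3))/(2 + 6*sqrt(3))) ≈ 0.3070

f''(x) = 2*sin(x) + 3*cos(x)
Second-derivative test at each critical point:
  f''(-2.2726) = -3.4641 < 0 → local maximum
  f''(0.3070) = 3.4641 > 0 → local minimum

Critical points: x = -pi + atan((-4*sqrt(3) - 3)/(2 - 6*sqrt(3))) ≈ -2.2726 (local maximum); x = atan((-3 + 4*sqrt(3))/(2 + 6*sqrt(3))) ≈ 0.3070 (local minimum)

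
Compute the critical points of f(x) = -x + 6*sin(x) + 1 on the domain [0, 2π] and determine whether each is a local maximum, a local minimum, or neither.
f'(x) = 6*cos(x) - 1

Solve f'(x) = 0 on [0, 2π]:
  f'(x) = 0 ⇔ cos(x) = 1/6, i.e. x = ±arccos(1/6) + 2nπ; keep the solutions lying in [0, 2π].
  ⇒ x = acos(1/6) ≈ 1.4033, -acos(1/6) + 2*pi ≈ 4.8798

f''(x) = -6*sin(x)
Second-derivative test at each critical point:
  f''(1.4033) = -5.9161 < 0 → local maximum
  f''(4.8798) = 5.9161 > 0 → local minimum

Critical points: x = acos(1/6) ≈ 1.4033 (local maximum); x = -acos(1/6) + 2*pi ≈ 4.8798 (local minimum)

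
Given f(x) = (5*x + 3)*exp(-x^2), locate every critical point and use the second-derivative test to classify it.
f'(x) = (-2*x*(5*x + 3) + 5)*exp(-x^2)

Solve f'(x) = 0:
  f'(x) = (-10*x^2 - 6*x + 5)·exp(-x^2) and exp(-x^2) > 0 for every x, so f'(x) = 0 ⇔ -10*x^2 - 6*x + 5 = 0.
  10*x^2 + 6*x - 5 = 0 has no rational roots; quadratic formula: x = (-6 ± √236)/20.
  ⇒ x = -sqrt(59)/10 - 3/10 ≈ -1.0681, -3/10 + sqrt(59)/10 ≈ 0.4681

f''(x) = 2*(2*x^2*(5*x + 3) - 15*x - 3)*exp(-x^2)
Second-derivative test at each critical point:
  f''(-1.0681) = 4.9089 > 0 → local minimum
  f''(0.4681) = -12.3392 < 0 → local maximum

Critical points: x = -sqrt(59)/10 - 3/10 ≈ -1.0681 (local minimum); x = -3/10 + sqrt(59)/10 ≈ 0.4681 (local maximum)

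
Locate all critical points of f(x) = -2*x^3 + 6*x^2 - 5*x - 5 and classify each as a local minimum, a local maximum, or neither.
f'(x) = -6*x^2 + 12*x - 5

Solve f'(x) = 0:
  6*x^2 - 12*x + 5 = 0 has no rational roots; quadratic formula: x = (12 ± √24)/12.
  ⇒ x = 1 - sqrt(6)/6 ≈ 0.5918, sqrt(6)/6 + 1 ≈ 1.4082

f''(x) = 12 - 12*x
Second-derivative test at each critical point:
  f''(0.5918) = 4.8990 > 0 → local minimum
  f''(1.4082) = -4.8990 < 0 → local maximum

Critical points: x = 1 - sqrt(6)/6 ≈ 0.5918 (local minimum); x = sqrt(6)/6 + 1 ≈ 1.4082 (local maximum)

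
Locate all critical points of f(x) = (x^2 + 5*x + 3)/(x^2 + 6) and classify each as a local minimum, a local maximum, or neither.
f'(x) = (-5*x^2 + 6*x + 30)/(x^4 + 12*x^2 + 36)

Solve f'(x) = 0:
  f'(x) = -(5*x^2 - 6*x - 30)/(x^2 + 6)^2; the denominator is positive wherever f is defined, so f'(x) = 0 ⇔ -5*x^2 + 6*x + 30 = 0.
  5*x^2 - 6*x - 30 = 0 has no rational roots; quadratic formula: x = (6 ± √636)/10.
  ⇒ x = 3/5 - sqrt(159)/5 ≈ -1.9219, 3/5 + sqrt(159)/5 ≈ 3.1219

f''(x) = 2*(5*x^3 - 9*x^2 - 90*x + 18)/(x^6 + 18*x^4 + 108*x^2 + 216)
Second-derivative test at each critical point:
  f''(-1.9219) = 0.2684 > 0 → local minimum
  f''(3.1219) = -0.1017 < 0 → local maximum

Critical points: x = 3/5 - sqrt(159)/5 ≈ -1.9219 (local minimum); x = 3/5 + sqrt(159)/5 ≈ 3.1219 (local maximum)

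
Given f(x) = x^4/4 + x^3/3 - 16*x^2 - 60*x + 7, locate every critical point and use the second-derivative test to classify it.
f'(x) = x^3 + x^2 - 32*x - 60

Solve f'(x) = 0:
  Factor: x^3 + x^2 - 32*x - 60 = (x - 6)*(x + 2)*(x + 5) = 0.
  ⇒ x = -5, -2, 6

f''(x) = 3*x^2 + 2*x - 32
Second-derivative test at each critical point:
  f''(-5) = 33 > 0 → local minimum
  f''(-2) = -24 < 0 → local maximum
  f''(6) = 88 > 0 → local minimum

Critical points: x = -5 (local minimum); x = -2 (local maximum); x = 6 (local minimum)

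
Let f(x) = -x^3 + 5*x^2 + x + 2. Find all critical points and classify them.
f'(x) = -3*x^2 + 10*x + 1

Solve f'(x) = 0:
  3*x^2 - 10*x - 1 = 0 has no rational roots; quadratic formula: x = (10 ± √112)/6.
  ⇒ x = 5/3 - 2*sqrt(7)/3 ≈ -0.0972, 5/3 + 2*sqrt(7)/3 ≈ 3.4305

f''(x) = 10 - 6*x
Second-derivative test at each critical point:
  f''(-0.0972) = 10.5830 > 0 → local minimum
  f''(3.4305) = -10.5830 < 0 → local maximum

Critical points: x = 5/3 - 2*sqrt(7)/3 ≈ -0.0972 (local minimum); x = 5/3 + 2*sqrt(7)/3 ≈ 3.4305 (local maximum)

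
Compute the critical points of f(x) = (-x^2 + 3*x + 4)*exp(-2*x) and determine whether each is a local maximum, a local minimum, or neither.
f'(x) = (2*x^2 - 8*x - 5)*exp(-2*x)

Solve f'(x) = 0:
  f'(x) = (2*x^2 - 8*x - 5)·exp(-2*x) and exp(-2*x) > 0 for every x, so f'(x) = 0 ⇔ 2*x^2 - 8*x - 5 = 0.
  2*x^2 - 8*x - 5 = 0 has no rational roots; quadratic formula: x = (8 ± √104)/4.
  ⇒ x = 2 - sqrt(26)/2 ≈ -0.5495, 2 + sqrt(26)/2 ≈ 4.5495

f''(x) = 2*(-2*x^2 + 10*x + 1)*exp(-2*x)
Second-derivative test at each critical point:
  f''(-0.5495) = -30.6066 < 0 → local maximum
  f''(4.5495) = 0.0011 > 0 → local minimum

Critical points: x = 2 - sqrt(26)/2 ≈ -0.5495 (local maximum); x = 2 + sqrt(26)/2 ≈ 4.5495 (local minimum)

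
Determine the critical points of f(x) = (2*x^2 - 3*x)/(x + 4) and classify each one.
f'(x) = 2*(x^2 + 8*x - 6)/(x^2 + 8*x + 16)

Solve f'(x) = 0:
  f'(x) = 2*(x^2 + 8*x - 6)/(x + 4)^2; the denominator is positive wherever f is defined, so f'(x) = 0 ⇔ 2*x^2 + 16*x - 12 = 0.
  Factor: 2*x^2 + 16*x - 12 = 2*(x^2 + 8*x - 6); x^2 + 8*x - 6 = 0 has no rational roots; quadratic formula: x = (-8 ± √88)/2.
  ⇒ x = -sqrt(22) - 4 ≈ -8.6904, -4 + sqrt(22) ≈ 0.6904

f''(x) = 88/(x^3 + 12*x^2 + 48*x + 64)
Second-derivative test at each critical point:
  f''(-8.6904) = -0.8528 < 0 → local maximum
  f''(0.6904) = 0.8528 > 0 → local minimum

Critical points: x = -sqrt(22) - 4 ≈ -8.6904 (local maximum); x = -4 + sqrt(22) ≈ 0.6904 (local minimum)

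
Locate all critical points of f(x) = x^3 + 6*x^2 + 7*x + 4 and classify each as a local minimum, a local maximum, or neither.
f'(x) = 3*x^2 + 12*x + 7

Solve f'(x) = 0:
  3*x^2 + 12*x + 7 = 0 has no rational roots; quadratic formula: x = (-12 ± √60)/6.
  ⇒ x = -2 - sqrt(15)/3 ≈ -3.2910, -2 + sqrt(15)/3 ≈ -0.7090

f''(x) = 6*x + 12
Second-derivative test at each critical point:
  f''(-3.2910) = -7.7460 < 0 → local maximum
  f''(-0.7090) = 7.7460 > 0 → local minimum

Critical points: x = -2 - sqrt(15)/3 ≈ -3.2910 (local maximum); x = -2 + sqrt(15)/3 ≈ -0.7090 (local minimum)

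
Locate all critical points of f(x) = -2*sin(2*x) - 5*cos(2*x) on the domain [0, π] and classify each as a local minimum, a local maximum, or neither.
f'(x) = 10*sin(2*x) - 4*cos(2*x)

Solve f'(x) = 0 on [0, π]:
  f'(x) = 0 ⇔ -2*cos(2*x) = -5*sin(2*x) ⇔ tan(2*x) = 2/5, i.e. 2*x = arctan(2/5) + nπ; keep the solutions lying in [0, π].
  ⇒ x = atan(2/5)/2 ≈ 0.1903, atan(2/5)/2 + pi/2 ≈ 1.7610

f''(x) = 8*sin(2*x) + 20*cos(2*x)
Second-derivative test at each critical point:
  f''(0.1903) = 21.5407 > 0 → local minimum
  f''(1.7610) = -21.5407 < 0 → local maximum

Critical points: x = atan(2/5)/2 ≈ 0.1903 (local minimum); x = atan(2/5)/2 + pi/2 ≈ 1.7610 (local maximum)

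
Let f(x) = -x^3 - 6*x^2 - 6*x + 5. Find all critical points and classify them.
f'(x) = -3*x^2 - 12*x - 6

Solve f'(x) = 0:
  Factor: -3*x^2 - 12*x - 6 = -3*(x^2 + 4*x + 2); x^2 + 4*x + 2 = 0 has no rational roots; quadratic formula: x = (-4 ± √8)/2.
  ⇒ x = -2 - sqrt(2) ≈ -3.4142, -2 + sqrt(2) ≈ -0.5858

f''(x) = -6*x - 12
Second-derivative test at each critical point:
  f''(-3.4142) = 8.4853 > 0 → local minimum
  f''(-0.5858) = -8.4853 < 0 → local maximum

Critical points: x = -2 - sqrt(2) ≈ -3.4142 (local minimum); x = -2 + sqrt(2) ≈ -0.5858 (local maximum)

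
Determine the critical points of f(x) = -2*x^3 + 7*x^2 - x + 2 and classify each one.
f'(x) = -6*x^2 + 14*x - 1

Solve f'(x) = 0:
  6*x^2 - 14*x + 1 = 0 has no rational roots; quadratic formula: x = (14 ± √172)/12.
  ⇒ x = 7/6 - sqrt(43)/6 ≈ 0.0738, sqrt(43)/6 + 7/6 ≈ 2.2596

f''(x) = 14 - 12*x
Second-derivative test at each critical point:
  f''(0.0738) = 13.1149 > 0 → local minimum
  f''(2.2596) = -13.1149 < 0 → local maximum

Critical points: x = 7/6 - sqrt(43)/6 ≈ 0.0738 (local minimum); x = sqrt(43)/6 + 7/6 ≈ 2.2596 (local maximum)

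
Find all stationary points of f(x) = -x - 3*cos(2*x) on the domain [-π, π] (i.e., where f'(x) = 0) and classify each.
f'(x) = 6*sin(2*x) - 1

Solve f'(x) = 0 on [-π, π]:
  f'(x) = 0 ⇔ sin(2*x) = 1/6, i.e. 2*x = arcsin(1/6) + 2nπ or 2*x = π − arcsin(1/6) + 2nπ; keep the solutions lying in [-π, π].
  ⇒ x = -pi + asin(1/6)/2 ≈ -3.0579, -pi/2 - asin(1/6)/2 ≈ -1.6545, asin(1/6)/2 ≈ 0.0837, -asin(1/6)/2 + pi/2 ≈ 1.4871

f''(x) = 12*cos(2*x)
Second-derivative test at each critical point:
  f''(-3.0579) = 11.8322 > 0 → local minimum
  f''(-1.6545) = -11.8322 < 0 → local maximum
  f''(0.0837) = 11.8322 > 0 → local minimum
  f''(1.4871) = -11.8322 < 0 → local maximum

Critical points: x = -pi + asin(1/6)/2 ≈ -3.0579 (local minimum); x = -pi/2 - asin(1/6)/2 ≈ -1.6545 (local maximum); x = asin(1/6)/2 ≈ 0.0837 (local minimum); x = -asin(1/6)/2 + pi/2 ≈ 1.4871 (local maximum)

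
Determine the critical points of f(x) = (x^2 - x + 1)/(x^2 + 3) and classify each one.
f'(x) = (x^2 + 4*x - 3)/(x^4 + 6*x^2 + 9)

Solve f'(x) = 0:
  f'(x) = (x^2 + 4*x - 3)/(x^2 + 3)^2; the denominator is positive wherever f is defined, so f'(x) = 0 ⇔ x^2 + 4*x - 3 = 0.
  x^2 + 4*x - 3 = 0 has no rational roots; quadratic formula: x = (-4 ± √28)/2.
  ⇒ x = -sqrt(7) - 2 ≈ -4.6458, -2 + sqrt(7) ≈ 0.6458

f''(x) = 2*(-x^3 - 6*x^2 + 9*x + 6)/(x^6 + 9*x^4 + 27*x^2 + 27)
Second-derivative test at each critical point:
  f''(-4.6458) = -0.0088 < 0 → local maximum
  f''(0.6458) = 0.4532 > 0 → local minimum

Critical points: x = -sqrt(7) - 2 ≈ -4.6458 (local maximum); x = -2 + sqrt(7) ≈ 0.6458 (local minimum)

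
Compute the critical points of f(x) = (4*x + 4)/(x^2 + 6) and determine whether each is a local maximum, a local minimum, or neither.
f'(x) = 4*(x^2 - 2*x*(x + 1) + 6)/(x^2 + 6)^2

Solve f'(x) = 0:
  f'(x) = -4*(x^2 + 2*x - 6)/(x^2 + 6)^2; the denominator is positive wherever f is defined, so f'(x) = 0 ⇔ -4*x^2 - 8*x + 24 = 0.
  Factor: -4*x^2 - 8*x + 24 = -4*(x^2 + 2*x - 6); x^2 + 2*x - 6 = 0 has no rational roots; quadratic formula: x = (-2 ± √28)/2.
  ⇒ x = -sqrt(7) - 1 ≈ -3.6458, -1 + sqrt(7) ≈ 1.6458

f''(x) = 8*(4*x^2*(x + 1) - (3*x + 1)*(x^2 + 6))/(x^2 + 6)^3
Second-derivative test at each critical point:
  f''(-3.6458) = 0.0569 > 0 → local minimum
  f''(1.6458) = -0.2791 < 0 → local maximum

Critical points: x = -sqrt(7) - 1 ≈ -3.6458 (local minimum); x = -1 + sqrt(7) ≈ 1.6458 (local maximum)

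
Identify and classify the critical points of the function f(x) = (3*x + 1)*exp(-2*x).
f'(x) = (1 - 6*x)*exp(-2*x)

Solve f'(x) = 0:
  f'(x) = (1 - 6*x)·exp(-2*x) and exp(-2*x) > 0 for every x, so f'(x) = 0 ⇔ 1 - 6*x = 0.
  1 - 6*x = 0.
  ⇒ x = 1/6

f''(x) = 4*(3*x - 2)*exp(-2*x)
Second-derivative test at each critical point:
  f''(1/6) = -4.2992 < 0 → local maximum

Critical points: x = 1/6 (local maximum)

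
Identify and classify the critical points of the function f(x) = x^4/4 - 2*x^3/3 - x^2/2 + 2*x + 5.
f'(x) = x^3 - 2*x^2 - x + 2

Solve f'(x) = 0:
  Factor: x^3 - 2*x^2 - x + 2 = (x - 2)*(x - 1)*(x + 1) = 0.
  ⇒ x = -1, 1, 2

f''(x) = 3*x^2 - 4*x - 1
Second-derivative test at each critical point:
  f''(-1) = 6 > 0 → local minimum
  f''(1) = -2 < 0 → local maximum
  f''(2) = 3 > 0 → local minimum

Critical points: x = -1 (local minimum); x = 1 (local maximum); x = 2 (local minimum)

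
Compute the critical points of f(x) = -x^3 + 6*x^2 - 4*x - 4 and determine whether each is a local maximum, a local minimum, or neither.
f'(x) = -3*x^2 + 12*x - 4

Solve f'(x) = 0:
  3*x^2 - 12*x + 4 = 0 has no rational roots; quadratic formula: x = (12 ± √96)/6.
  ⇒ x = 2 - 2*sqrt(6)/3 ≈ 0.3670, 2*sqrt(6)/3 + 2 ≈ 3.6330

f''(x) = 12 - 6*x
Second-derivative test at each critical point:
  f''(0.3670) = 9.7980 > 0 → local minimum
  f''(3.6330) = -9.7980 < 0 → local maximum

Critical points: x = 2 - 2*sqrt(6)/3 ≈ 0.3670 (local minimum); x = 2*sqrt(6)/3 + 2 ≈ 3.6330 (local maximum)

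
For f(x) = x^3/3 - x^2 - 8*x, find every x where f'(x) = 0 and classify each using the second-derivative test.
f'(x) = x^2 - 2*x - 8

Solve f'(x) = 0:
  Factor: x^2 - 2*x - 8 = (x - 4)*(x + 2) = 0.
  ⇒ x = -2, 4

f''(x) = 2*x - 2
Second-derivative test at each critical point:
  f''(-2) = -6 < 0 → local maximum
  f''(4) = 6 > 0 → local minimum

Critical points: x = -2 (local maximum); x = 4 (local minimum)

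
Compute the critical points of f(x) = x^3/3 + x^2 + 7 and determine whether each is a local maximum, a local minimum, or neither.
f'(x) = x*(x + 2)

Solve f'(x) = 0:
  Factor: x^2 + 2*x = x*(x + 2) = 0.
  ⇒ x = -2, 0

f''(x) = 2*x + 2
Second-derivative test at each critical point:
  f''(-2) = -2 < 0 → local maximum
  f''(0) = 2 > 0 → local minimum

Critical points: x = -2 (local maximum); x = 0 (local minimum)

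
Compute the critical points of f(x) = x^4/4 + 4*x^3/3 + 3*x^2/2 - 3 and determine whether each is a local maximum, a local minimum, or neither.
f'(x) = x*(x^2 + 4*x + 3)

Solve f'(x) = 0:
  Factor: x^3 + 4*x^2 + 3*x = x*(x + 1)*(x + 3) = 0.
  ⇒ x = -3, -1, 0

f''(x) = 3*x^2 + 8*x + 3
Second-derivative test at each critical point:
  f''(-3) = 6 > 0 → local minimum
  f''(-1) = -2 < 0 → local maximum
  f''(0) = 3 > 0 → local minimum

Critical points: x = -3 (local minimum); x = -1 (local maximum); x = 0 (local minimum)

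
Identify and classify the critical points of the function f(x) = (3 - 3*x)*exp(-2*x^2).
f'(x) = 3*(4*x*(x - 1) - 1)*exp(-2*x^2)

Solve f'(x) = 0:
  f'(x) = (12*x^2 - 12*x - 3)·exp(-2*x^2) and exp(-2*x^2) > 0 for every x, so f'(x) = 0 ⇔ 12*x^2 - 12*x - 3 = 0.
  Factor: 12*x^2 - 12*x - 3 = 3*(4*x^2 - 4*x - 1); 4*x^2 - 4*x - 1 = 0 has no rational roots; quadratic formula: x = (4 ± √32)/8.
  ⇒ x = 1/2 - sqrt(2)/2 ≈ -0.2071, 1/2 + sqrt(2)/2 ≈ 1.2071

f''(x) = 12*(4*x^2*(1 - x) + 3*x - 1)*exp(-2*x^2)
Second-derivative test at each critical point:
  f''(-0.2071) = -15.5754 < 0 → local maximum
  f''(1.2071) = 0.9206 > 0 → local minimum

Critical points: x = 1/2 - sqrt(2)/2 ≈ -0.2071 (local maximum); x = 1/2 + sqrt(2)/2 ≈ 1.2071 (local minimum)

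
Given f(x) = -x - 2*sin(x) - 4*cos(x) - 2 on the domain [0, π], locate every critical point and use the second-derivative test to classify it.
f'(x) = 4*sin(x) - 2*cos(x) - 1

Solve f'(x) = 0 on [0, π]:
  f'(x) = 0 ⇔ 4*sin(x) - 2*cos(x) = 1. Write the left side as R·cos(x + φ) with R = √((-2)² + (-4)²) = 2*sqrt(5), cos φ = -sqrt(5)/5, sin φ = -2*sqrt(5)/5; then cos(x + φ) = sqrt(5)/10. Solve for x and keep the solutions lying in [0, π].
  ⇒ x = atan((2 + sqrt(19))/(-1 + 2*sqrt(19))) ≈ 0.6892

f''(x) = 2*sin(x) + 4*cos(x)
Second-derivative test at each critical point:
  f''(0.6892) = 4.3589 > 0 → local minimum

Critical points: x = atan((2 + sqrt(19))/(-1 + 2*sqrt(19))) ≈ 0.6892 (local minimum)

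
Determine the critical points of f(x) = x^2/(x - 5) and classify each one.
f'(x) = x*(x - 10)/(x^2 - 10*x + 25)

Solve f'(x) = 0:
  f'(x) = x*(x - 10)/(x - 5)^2; the denominator is positive wherever f is defined, so f'(x) = 0 ⇔ x^2 - 10*x = 0.
  Factor: x^2 - 10*x = x*(x - 10) = 0.
  ⇒ x = 0, 10

f''(x) = 50/(x^3 - 15*x^2 + 75*x - 125)
Second-derivative test at each critical point:
  f''(0) = -2/5 < 0 → local maximum
  f''(10) = 2/5 > 0 → local minimum

Critical points: x = 0 (local maximum); x = 10 (local minimum)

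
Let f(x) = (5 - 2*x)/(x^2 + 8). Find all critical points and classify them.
f'(x) = 2*(x^2 - 5*x - 8)/(x^4 + 16*x^2 + 64)

Solve f'(x) = 0:
  f'(x) = 2*(x^2 - 5*x - 8)/(x^2 + 8)^2; the denominator is positive wherever f is defined, so f'(x) = 0 ⇔ 2*x^2 - 10*x - 16 = 0.
  Factor: 2*x^2 - 10*x - 16 = 2*(x^2 - 5*x - 8); x^2 - 5*x - 8 = 0 has no rational roots; quadratic formula: x = (5 ± √57)/2.
  ⇒ x = 5/2 - sqrt(57)/2 ≈ -1.2749, 5/2 + sqrt(57)/2 ≈ 6.2749

f''(x) = 2*(4*x^2*(5 - 2*x) + (6*x - 5)*(x^2 + 8))/(x^2 + 8)^3
Second-derivative test at each critical point:
  f''(-1.2749) = -0.1630 < 0 → local maximum
  f''(6.2749) = 0.0067 > 0 → local minimum

Critical points: x = 5/2 - sqrt(57)/2 ≈ -1.2749 (local maximum); x = 5/2 + sqrt(57)/2 ≈ 6.2749 (local minimum)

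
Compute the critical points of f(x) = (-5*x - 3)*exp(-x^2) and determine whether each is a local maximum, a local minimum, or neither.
f'(x) = (2*x*(5*x + 3) - 5)*exp(-x^2)

Solve f'(x) = 0:
  f'(x) = (10*x^2 + 6*x - 5)·exp(-x^2) and exp(-x^2) > 0 for every x, so f'(x) = 0 ⇔ 10*x^2 + 6*x - 5 = 0.
  10*x^2 + 6*x - 5 = 0 has no rational roots; quadratic formula: x = (-6 ± √236)/20.
  ⇒ x = -sqrt(59)/10 - 3/10 ≈ -1.0681, -3/10 + sqrt(59)/10 ≈ 0.4681

f''(x) = 2*(-10*x^3 - 6*x^2 + 15*x + 3)*exp(-x^2)
Second-derivative test at each critical point:
  f''(-1.0681) = -4.9089 < 0 → local maximum
  f''(0.4681) = 12.3392 > 0 → local minimum

Critical points: x = -sqrt(59)/10 - 3/10 ≈ -1.0681 (local maximum); x = -3/10 + sqrt(59)/10 ≈ 0.4681 (local minimum)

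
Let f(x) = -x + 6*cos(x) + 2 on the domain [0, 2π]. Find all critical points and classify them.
f'(x) = -6*sin(x) - 1

Solve f'(x) = 0 on [0, 2π]:
  f'(x) = 0 ⇔ sin(x) = -1/6, i.e. x = arcsin(-1/6) + 2nπ or x = π − arcsin(-1/6) + 2nπ; keep the solutions lying in [0, 2π].
  ⇒ x = asin(1/6) + pi ≈ 3.3090, -asin(1/6) + 2*pi ≈ 6.1157

f''(x) = -6*cos(x)
Second-derivative test at each critical point:
  f''(3.3090) = 5.9161 > 0 → local minimum
  f''(6.1157) = -5.9161 < 0 → local maximum

Critical points: x = asin(1/6) + pi ≈ 3.3090 (local minimum); x = -asin(1/6) + 2*pi ≈ 6.1157 (local maximum)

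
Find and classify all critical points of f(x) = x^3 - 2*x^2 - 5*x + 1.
f'(x) = 3*x^2 - 4*x - 5

Solve f'(x) = 0:
  3*x^2 - 4*x - 5 = 0 has no rational roots; quadratic formula: x = (4 ± √76)/6.
  ⇒ x = 2/3 - sqrt(19)/3 ≈ -0.7863, 2/3 + sqrt(19)/3 ≈ 2.1196

f''(x) = 6*x - 4
Second-derivative test at each critical point:
  f''(-0.7863) = -8.7178 < 0 → local maximum
  f''(2.1196) = 8.7178 > 0 → local minimum

Critical points: x = 2/3 - sqrt(19)/3 ≈ -0.7863 (local maximum); x = 2/3 + sqrt(19)/3 ≈ 2.1196 (local minimum)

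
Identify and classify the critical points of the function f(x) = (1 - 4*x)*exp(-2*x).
f'(x) = 2*(4*x - 3)*exp(-2*x)

Solve f'(x) = 0:
  f'(x) = (8*x - 6)·exp(-2*x) and exp(-2*x) > 0 for every x, so f'(x) = 0 ⇔ 8*x - 6 = 0.
  Factor: 8*x - 6 = 2*(4*x - 3) = 0.
  ⇒ x = 3/4

f''(x) = 4*(5 - 4*x)*exp(-2*x)
Second-derivative test at each critical point:
  f''(3/4) = 1.7850 > 0 → local minimum

Critical points: x = 3/4 (local minimum)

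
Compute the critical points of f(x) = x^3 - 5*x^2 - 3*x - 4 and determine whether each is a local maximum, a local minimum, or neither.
f'(x) = 3*x^2 - 10*x - 3

Solve f'(x) = 0:
  3*x^2 - 10*x - 3 = 0 has no rational roots; quadratic formula: x = (10 ± √136)/6.
  ⇒ x = 5/3 - sqrt(34)/3 ≈ -0.2770, 5/3 + sqrt(34)/3 ≈ 3.6103

f''(x) = 6*x - 10
Second-derivative test at each critical point:
  f''(-0.2770) = -11.6619 < 0 → local maximum
  f''(3.6103) = 11.6619 > 0 → local minimum

Critical points: x = 5/3 - sqrt(34)/3 ≈ -0.2770 (local maximum); x = 5/3 + sqrt(34)/3 ≈ 3.6103 (local minimum)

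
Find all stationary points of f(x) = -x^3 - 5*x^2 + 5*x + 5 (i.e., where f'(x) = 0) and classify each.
f'(x) = -3*x^2 - 10*x + 5

Solve f'(x) = 0:
  3*x^2 + 10*x - 5 = 0 has no rational roots; quadratic formula: x = (-10 ± √160)/6.
  ⇒ x = -2*sqrt(10)/3 - 5/3 ≈ -3.7749, -5/3 + 2*sqrt(10)/3 ≈ 0.4415

f''(x) = -6*x - 10
Second-derivative test at each critical point:
  f''(-3.7749) = 12.6491 > 0 → local minimum
  f''(0.4415) = -12.6491 < 0 → local maximum

Critical points: x = -2*sqrt(10)/3 - 5/3 ≈ -3.7749 (local minimum); x = -5/3 + 2*sqrt(10)/3 ≈ 0.4415 (local maximum)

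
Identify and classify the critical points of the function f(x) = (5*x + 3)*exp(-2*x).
f'(x) = (-10*x - 1)*exp(-2*x)

Solve f'(x) = 0:
  f'(x) = (-10*x - 1)·exp(-2*x) and exp(-2*x) > 0 for every x, so f'(x) = 0 ⇔ -10*x - 1 = 0.
  -10*x - 1 = 0.
  ⇒ x = -1/10

f''(x) = 4*(5*x - 2)*exp(-2*x)
Second-derivative test at each critical point:
  f''(-1/10) = -12.2140 < 0 → local maximum

Critical points: x = -1/10 (local maximum)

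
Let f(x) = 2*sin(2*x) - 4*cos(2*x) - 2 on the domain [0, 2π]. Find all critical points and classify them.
f'(x) = 8*sin(2*x) + 4*cos(2*x)

Solve f'(x) = 0 on [0, 2π]:
  f'(x) = 0 ⇔ 2*cos(2*x) = -4*sin(2*x) ⇔ tan(2*x) = -1/2, i.e. 2*x = arctan(-1/2) + nπ; keep the solutions lying in [0, 2π].
  ⇒ x = -atan(1/2)/2 + pi/2 ≈ 1.3390, pi - atan(1/2)/2 ≈ 2.9098, -atan(1/2)/2 + 3*pi/2 ≈ 4.4806, -atan(1/2)/2 + 2*pi ≈ 6.0514

f''(x) = -8*sin(2*x) + 16*cos(2*x)
Second-derivative test at each critical point:
  f''(1.3390) = -17.8885 < 0 → local maximum
  f''(2.9098) = 17.8885 > 0 → local minimum
  f''(4.4806) = -17.8885 < 0 → local maximum
  f''(6.0514) = 17.8885 > 0 → local minimum

Critical points: x = -atan(1/2)/2 + pi/2 ≈ 1.3390 (local maximum); x = pi - atan(1/2)/2 ≈ 2.9098 (local minimum); x = -atan(1/2)/2 + 3*pi/2 ≈ 4.4806 (local maximum); x = -atan(1/2)/2 + 2*pi ≈ 6.0514 (local minimum)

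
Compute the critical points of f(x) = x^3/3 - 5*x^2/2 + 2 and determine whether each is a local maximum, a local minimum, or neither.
f'(x) = x*(x - 5)

Solve f'(x) = 0:
  Factor: x^2 - 5*x = x*(x - 5) = 0.
  ⇒ x = 0, 5

f''(x) = 2*x - 5
Second-derivative test at each critical point:
  f''(0) = -5 < 0 → local maximum
  f''(5) = 5 > 0 → local minimum

Critical points: x = 0 (local maximum); x = 5 (local minimum)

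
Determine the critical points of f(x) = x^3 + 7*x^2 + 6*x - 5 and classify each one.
f'(x) = 3*x^2 + 14*x + 6

Solve f'(x) = 0:
  3*x^2 + 14*x + 6 = 0 has no rational roots; quadratic formula: x = (-14 ± √124)/6.
  ⇒ x = -7/3 - sqrt(31)/3 ≈ -4.1893, -7/3 + sqrt(31)/3 ≈ -0.4774

f''(x) = 6*x + 14
Second-derivative test at each critical point:
  f''(-4.1893) = -11.1355 < 0 → local maximum
  f''(-0.4774) = 11.1355 > 0 → local minimum

Critical points: x = -7/3 - sqrt(31)/3 ≈ -4.1893 (local maximum); x = -7/3 + sqrt(31)/3 ≈ -0.4774 (local minimum)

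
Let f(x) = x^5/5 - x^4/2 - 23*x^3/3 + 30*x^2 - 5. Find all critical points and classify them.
f'(x) = x*(x^3 - 2*x^2 - 23*x + 60)

Solve f'(x) = 0:
  Factor: x^4 - 2*x^3 - 23*x^2 + 60*x = x*(x - 4)*(x - 3)*(x + 5) = 0.
  ⇒ x = -5, 0, 3, 4

f''(x) = 4*x^3 - 6*x^2 - 46*x + 60
Second-derivative test at each critical point:
  f''(-5) = -360 < 0 → local maximum
  f''(0) = 60 > 0 → local minimum
  f''(3) = -24 < 0 → local maximum
  f''(4) = 36 > 0 → local minimum

Critical points: x = -5 (local maximum); x = 0 (local minimum); x = 3 (local maximum); x = 4 (local minimum)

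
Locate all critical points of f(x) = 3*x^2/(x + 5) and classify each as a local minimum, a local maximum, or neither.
f'(x) = 3*x*(x + 10)/(x^2 + 10*x + 25)

Solve f'(x) = 0:
  f'(x) = 3*x*(x + 10)/(x + 5)^2; the denominator is positive wherever f is defined, so f'(x) = 0 ⇔ 3*x^2 + 30*x = 0.
  Factor: 3*x^2 + 30*x = 3*x*(x + 10) = 0.
  ⇒ x = -10, 0

f''(x) = 150/(x^3 + 15*x^2 + 75*x + 125)
Second-derivative test at each critical point:
  f''(-10) = -6/5 < 0 → local maximum
  f''(0) = 6/5 > 0 → local minimum

Critical points: x = -10 (local maximum); x = 0 (local minimum)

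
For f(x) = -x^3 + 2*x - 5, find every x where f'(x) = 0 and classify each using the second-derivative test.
f'(x) = 2 - 3*x^2

Solve f'(x) = 0:
  3*x^2 - 2 = 0 has no rational roots; quadratic formula: x = (0 ± √24)/6.
  ⇒ x = -sqrt(6)/3 ≈ -0.8165, sqrt(6)/3 ≈ 0.8165

f''(x) = -6*x
Second-derivative test at each critical point:
  f''(-0.8165) = 4.8990 > 0 → local minimum
  f''(0.8165) = -4.8990 < 0 → local maximum

Critical points: x = -sqrt(6)/3 ≈ -0.8165 (local minimum); x = sqrt(6)/3 ≈ 0.8165 (local maximum)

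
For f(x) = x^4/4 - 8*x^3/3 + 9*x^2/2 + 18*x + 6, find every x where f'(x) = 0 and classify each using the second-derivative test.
f'(x) = x^3 - 8*x^2 + 9*x + 18

Solve f'(x) = 0:
  Factor: x^3 - 8*x^2 + 9*x + 18 = (x - 6)*(x - 3)*(x + 1) = 0.
  ⇒ x = -1, 3, 6

f''(x) = 3*x^2 - 16*x + 9
Second-derivative test at each critical point:
  f''(-1) = 28 > 0 → local minimum
  f''(3) = -12 < 0 → local maximum
  f''(6) = 21 > 0 → local minimum

Critical points: x = -1 (local minimum); x = 3 (local maximum); x = 6 (local minimum)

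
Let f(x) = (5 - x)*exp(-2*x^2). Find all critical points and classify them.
f'(x) = (4*x*(x - 5) - 1)*exp(-2*x^2)

Solve f'(x) = 0:
  f'(x) = (4*x^2 - 20*x - 1)·exp(-2*x^2) and exp(-2*x^2) > 0 for every x, so f'(x) = 0 ⇔ 4*x^2 - 20*x - 1 = 0.
  4*x^2 - 20*x - 1 = 0 has no rational roots; quadratic formula: x = (20 ± √416)/8.
  ⇒ x = 5/2 - sqrt(26)/2 ≈ -0.0495, 5/2 + sqrt(26)/2 ≈ 5.0495

f''(x) = 4*(4*x^2*(5 - x) + 3*x - 5)*exp(-2*x^2)
Second-derivative test at each critical point:
  f''(-0.0495) = -20.2963 < 0 → local maximum
  f''(5.0495) = 1.454e-21 > 0 → local minimum

Critical points: x = 5/2 - sqrt(26)/2 ≈ -0.0495 (local maximum); x = 5/2 + sqrt(26)/2 ≈ 5.0495 (local minimum)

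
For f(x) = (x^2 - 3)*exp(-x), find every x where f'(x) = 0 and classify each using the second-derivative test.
f'(x) = (-x^2 + 2*x + 3)*exp(-x)

Solve f'(x) = 0:
  f'(x) = (-x^2 + 2*x + 3)·exp(-x) and exp(-x) > 0 for every x, so f'(x) = 0 ⇔ -x^2 + 2*x + 3 = 0.
  Factor: -x^2 + 2*x + 3 = -(x - 3)*(x + 1) = 0.
  ⇒ x = -1, 3

f''(x) = (x^2 - 4*x - 1)*exp(-x)
Second-derivative test at each critical point:
  f''(-1) = 10.8731 > 0 → local minimum
  f''(3) = -0.1991 < 0 → local maximum

Critical points: x = -1 (local minimum); x = 3 (local maximum)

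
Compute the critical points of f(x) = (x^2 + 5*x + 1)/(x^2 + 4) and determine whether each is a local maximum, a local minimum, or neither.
f'(x) = (-5*x^2 + 6*x + 20)/(x^4 + 8*x^2 + 16)

Solve f'(x) = 0:
  f'(x) = -(5*x^2 - 6*x - 20)/(x^2 + 4)^2; the denominator is positive wherever f is defined, so f'(x) = 0 ⇔ -5*x^2 + 6*x + 20 = 0.
  5*x^2 - 6*x - 20 = 0 has no rational roots; quadratic formula: x = (6 ± √436)/10.
  ⇒ x = 3/5 - sqrt(109)/5 ≈ -1.4881, 3/5 + sqrt(109)/5 ≈ 2.6881

f''(x) = 2*(5*x^3 - 9*x^2 - 60*x + 12)/(x^6 + 12*x^4 + 48*x^2 + 64)
Second-derivative test at each critical point:
  f''(-1.4881) = 0.5407 > 0 → local minimum
  f''(2.6881) = -0.1657 < 0 → local maximum

Critical points: x = 3/5 - sqrt(109)/5 ≈ -1.4881 (local minimum); x = 3/5 + sqrt(109)/5 ≈ 2.6881 (local maximum)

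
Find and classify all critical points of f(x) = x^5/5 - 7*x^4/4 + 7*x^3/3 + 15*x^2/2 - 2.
f'(x) = x*(x^3 - 7*x^2 + 7*x + 15)

Solve f'(x) = 0:
  Factor: x^4 - 7*x^3 + 7*x^2 + 15*x = x*(x - 5)*(x - 3)*(x + 1) = 0.
  ⇒ x = -1, 0, 3, 5

f''(x) = 4*x^3 - 21*x^2 + 14*x + 15
Second-derivative test at each critical point:
  f''(-1) = -24 < 0 → local maximum
  f''(0) = 15 > 0 → local minimum
  f''(3) = -24 < 0 → local maximum
  f''(5) = 60 > 0 → local minimum

Critical points: x = -1 (local maximum); x = 0 (local minimum); x = 3 (local maximum); x = 5 (local minimum)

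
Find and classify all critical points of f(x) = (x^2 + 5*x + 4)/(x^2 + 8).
f'(x) = (-5*x^2 + 8*x + 40)/(x^4 + 16*x^2 + 64)

Solve f'(x) = 0:
  f'(x) = -(5*x^2 - 8*x - 40)/(x^2 + 8)^2; the denominator is positive wherever f is defined, so f'(x) = 0 ⇔ -5*x^2 + 8*x + 40 = 0.
  5*x^2 - 8*x - 40 = 0 has no rational roots; quadratic formula: x = (8 ± √864)/10.
  ⇒ x = 4/5 - 6*sqrt(6)/5 ≈ -2.1394, 4/5 + 6*sqrt(6)/5 ≈ 3.7394

f''(x) = 2*(5*x^3 - 12*x^2 - 120*x + 32)/(x^6 + 24*x^4 + 192*x^2 + 512)
Second-derivative test at each critical point:
  f''(-2.1394) = 0.1858 > 0 → local minimum
  f''(3.7394) = -0.0608 < 0 → local maximum

Critical points: x = 4/5 - 6*sqrt(6)/5 ≈ -2.1394 (local minimum); x = 4/5 + 6*sqrt(6)/5 ≈ 3.7394 (local maximum)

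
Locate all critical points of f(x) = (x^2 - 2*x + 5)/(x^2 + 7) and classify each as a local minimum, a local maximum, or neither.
f'(x) = 2*(x^2 + 2*x - 7)/(x^4 + 14*x^2 + 49)

Solve f'(x) = 0:
  f'(x) = 2*(x^2 + 2*x - 7)/(x^2 + 7)^2; the denominator is positive wherever f is defined, so f'(x) = 0 ⇔ 2*x^2 + 4*x - 14 = 0.
  Factor: 2*x^2 + 4*x - 14 = 2*(x^2 + 2*x - 7); x^2 + 2*x - 7 = 0 has no rational roots; quadratic formula: x = (-2 ± √32)/2.
  ⇒ x = -2*sqrt(2) - 1 ≈ -3.8284, -1 + 2*sqrt(2) ≈ 1.8284

f''(x) = 4*(-x^3 - 3*x^2 + 21*x + 7)/(x^6 + 21*x^4 + 147*x^2 + 343)
Second-derivative test at each critical point:
  f''(-3.8284) = -0.0241 < 0 → local maximum
  f''(1.8284) = 0.1058 > 0 → local minimum

Critical points: x = -2*sqrt(2) - 1 ≈ -3.8284 (local maximum); x = -1 + 2*sqrt(2) ≈ 1.8284 (local minimum)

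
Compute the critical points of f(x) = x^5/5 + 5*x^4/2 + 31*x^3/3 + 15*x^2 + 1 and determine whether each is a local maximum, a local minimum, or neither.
f'(x) = x*(x^3 + 10*x^2 + 31*x + 30)

Solve f'(x) = 0:
  Factor: x^4 + 10*x^3 + 31*x^2 + 30*x = x*(x + 2)*(x + 3)*(x + 5) = 0.
  ⇒ x = -5, -3, -2, 0

f''(x) = 4*x^3 + 30*x^2 + 62*x + 30
Second-derivative test at each critical point:
  f''(-5) = -30 < 0 → local maximum
  f''(-3) = 6 > 0 → local minimum
  f''(-2) = -6 < 0 → local maximum
  f''(0) = 30 > 0 → local minimum

Critical points: x = -5 (local maximum); x = -3 (local minimum); x = -2 (local maximum); x = 0 (local minimum)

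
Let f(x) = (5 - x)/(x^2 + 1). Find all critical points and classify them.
f'(x) = (-x^2 + 2*x*(x - 5) - 1)/(x^2 + 1)^2

Solve f'(x) = 0:
  f'(x) = (x^2 - 10*x - 1)/(x^2 + 1)^2; the denominator is positive wherever f is defined, so f'(x) = 0 ⇔ x^2 - 10*x - 1 = 0.
  x^2 - 10*x - 1 = 0 has no rational roots; quadratic formula: x = (10 ± √104)/2.
  ⇒ x = 5 - sqrt(26) ≈ -0.0990, 5 + sqrt(26) ≈ 10.0990

f''(x) = 2*(4*x^2*(5 - x) + (3*x - 5)*(x^2 + 1))/(x^2 + 1)^3
Second-derivative test at each critical point:
  f''(-0.0990) = -10.0010 < 0 → local maximum
  f''(10.0990) = 0.0010 > 0 → local minimum

Critical points: x = 5 - sqrt(26) ≈ -0.0990 (local maximum); x = 5 + sqrt(26) ≈ 10.0990 (local minimum)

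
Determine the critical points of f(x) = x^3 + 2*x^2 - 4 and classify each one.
f'(x) = x*(3*x + 4)

Solve f'(x) = 0:
  Factor: 3*x^2 + 4*x = x*(3*x + 4) = 0.
  ⇒ x = -4/3, 0

f''(x) = 6*x + 4
Second-derivative test at each critical point:
  f''(-4/3) = -4 < 0 → local maximum
  f''(0) = 4 > 0 → local minimum

Critical points: x = -4/3 (local maximum); x = 0 (local minimum)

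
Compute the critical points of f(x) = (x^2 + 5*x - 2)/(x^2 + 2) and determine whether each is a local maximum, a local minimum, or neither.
f'(x) = (-5*x^2 + 8*x + 10)/(x^4 + 4*x^2 + 4)

Solve f'(x) = 0:
  f'(x) = -(5*x^2 - 8*x - 10)/(x^2 + 2)^2; the denominator is positive wherever f is defined, so f'(x) = 0 ⇔ -5*x^2 + 8*x + 10 = 0.
  5*x^2 - 8*x - 10 = 0 has no rational roots; quadratic formula: x = (8 ± √264)/10.
  ⇒ x = 4/5 - sqrt(66)/5 ≈ -0.8248, 4/5 + sqrt(66)/5 ≈ 2.4248

f''(x) = 2*(5*x^3 - 12*x^2 - 30*x + 8)/(x^6 + 6*x^4 + 12*x^2 + 8)
Second-derivative test at each critical point:
  f''(-0.8248) = 2.2617 > 0 → local minimum
  f''(2.4248) = -0.2617 < 0 → local maximum

Critical points: x = 4/5 - sqrt(66)/5 ≈ -0.8248 (local minimum); x = 4/5 + sqrt(66)/5 ≈ 2.4248 (local maximum)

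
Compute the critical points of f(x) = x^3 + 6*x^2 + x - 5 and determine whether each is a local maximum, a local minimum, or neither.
f'(x) = 3*x^2 + 12*x + 1

Solve f'(x) = 0:
  3*x^2 + 12*x + 1 = 0 has no rational roots; quadratic formula: x = (-12 ± √132)/6.
  ⇒ x = -2 - sqrt(33)/3 ≈ -3.9149, -2 + sqrt(33)/3 ≈ -0.0851

f''(x) = 6*x + 12
Second-derivative test at each critical point:
  f''(-3.9149) = -11.4891 < 0 → local maximum
  f''(-0.0851) = 11.4891 > 0 → local minimum

Critical points: x = -2 - sqrt(33)/3 ≈ -3.9149 (local maximum); x = -2 + sqrt(33)/3 ≈ -0.0851 (local minimum)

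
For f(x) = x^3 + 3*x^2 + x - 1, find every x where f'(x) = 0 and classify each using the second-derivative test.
f'(x) = 3*x^2 + 6*x + 1

Solve f'(x) = 0:
  3*x^2 + 6*x + 1 = 0 has no rational roots; quadratic formula: x = (-6 ± √24)/6.
  ⇒ x = -1 - sqrt(6)/3 ≈ -1.8165, -1 + sqrt(6)/3 ≈ -0.1835

f''(x) = 6*x + 6
Second-derivative test at each critical point:
  f''(-1.8165) = -4.8990 < 0 → local maximum
  f''(-0.1835) = 4.8990 > 0 → local minimum

Critical points: x = -1 - sqrt(6)/3 ≈ -1.8165 (local maximum); x = -1 + sqrt(6)/3 ≈ -0.1835 (local minimum)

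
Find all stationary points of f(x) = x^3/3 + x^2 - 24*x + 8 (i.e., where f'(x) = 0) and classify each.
f'(x) = x^2 + 2*x - 24

Solve f'(x) = 0:
  Factor: x^2 + 2*x - 24 = (x - 4)*(x + 6) = 0.
  ⇒ x = -6, 4

f''(x) = 2*x + 2
Second-derivative test at each critical point:
  f''(-6) = -10 < 0 → local maximum
  f''(4) = 10 > 0 → local minimum

Critical points: x = -6 (local maximum); x = 4 (local minimum)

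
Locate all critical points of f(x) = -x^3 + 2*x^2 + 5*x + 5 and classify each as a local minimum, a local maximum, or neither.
f'(x) = -3*x^2 + 4*x + 5

Solve f'(x) = 0:
  3*x^2 - 4*x - 5 = 0 has no rational roots; quadratic formula: x = (4 ± √76)/6.
  ⇒ x = 2/3 - sqrt(19)/3 ≈ -0.7863, 2/3 + sqrt(19)/3 ≈ 2.1196

f''(x) = 4 - 6*x
Second-derivative test at each critical point:
  f''(-0.7863) = 8.7178 > 0 → local minimum
  f''(2.1196) = -8.7178 < 0 → local maximum

Critical points: x = 2/3 - sqrt(19)/3 ≈ -0.7863 (local minimum); x = 2/3 + sqrt(19)/3 ≈ 2.1196 (local maximum)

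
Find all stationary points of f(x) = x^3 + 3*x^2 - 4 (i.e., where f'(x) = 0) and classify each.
f'(x) = 3*x*(x + 2)

Solve f'(x) = 0:
  Factor: 3*x^2 + 6*x = 3*x*(x + 2) = 0.
  ⇒ x = -2, 0

f''(x) = 6*x + 6
Second-derivative test at each critical point:
  f''(-2) = -6 < 0 → local maximum
  f''(0) = 6 > 0 → local minimum

Critical points: x = -2 (local maximum); x = 0 (local minimum)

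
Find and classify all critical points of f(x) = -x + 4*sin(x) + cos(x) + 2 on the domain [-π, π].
f'(x) = -sin(x) + 4*cos(x) - 1

Solve f'(x) = 0 on [-π, π]:
  f'(x) = 0 ⇔ -sin(x) + 4*cos(x) = 1. Write the left side as R·cos(x + φ) with R = √(4² + 1²) = sqrt(17), cos φ = 4*sqrt(17)/17, sin φ = sqrt(17)/17; then cos(x + φ) = sqrt(17)/17. Solve for x and keep the solutions lying in [-π, π].
  ⇒ x = -pi/2 ≈ -1.5708, atan(15/8) ≈ 1.0808

f''(x) = -4*sin(x) - cos(x)
Second-derivative test at each critical point:
  f''(-1.5708) = 4 > 0 → local minimum
  f''(1.0808) = -4 < 0 → local maximum

Critical points: x = -pi/2 ≈ -1.5708 (local minimum); x = atan(15/8) ≈ 1.0808 (local maximum)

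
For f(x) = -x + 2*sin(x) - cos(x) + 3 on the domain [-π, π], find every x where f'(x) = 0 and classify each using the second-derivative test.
f'(x) = sin(x) + 2*cos(x) - 1

Solve f'(x) = 0 on [-π, π]:
  f'(x) = 0 ⇔ sin(x) + 2*cos(x) = 1. Write the left side as R·cos(x + φ) with R = √(2² + (-1)²) = sqrt(5), cos φ = 2*sqrt(5)/5, sin φ = -sqrt(5)/5; then cos(x + φ) = sqrt(5)/5. Solve for x and keep the solutions lying in [-π, π].
  ⇒ x = -atan(3/4) ≈ -0.6435, pi/2 ≈ 1.5708

f''(x) = -2*sin(x) + cos(x)
Second-derivative test at each critical point:
  f''(-0.6435) = 2 > 0 → local minimum
  f''(1.5708) = -2 < 0 → local maximum

Critical points: x = -atan(3/4) ≈ -0.6435 (local minimum); x = pi/2 ≈ 1.5708 (local maximum)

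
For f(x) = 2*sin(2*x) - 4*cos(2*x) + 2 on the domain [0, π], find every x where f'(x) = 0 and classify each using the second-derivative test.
f'(x) = 8*sin(2*x) + 4*cos(2*x)

Solve f'(x) = 0 on [0, π]:
  f'(x) = 0 ⇔ 2*cos(2*x) = -4*sin(2*x) ⇔ tan(2*x) = -1/2, i.e. 2*x = arctan(-1/2) + nπ; keep the solutions lying in [0, π].
  ⇒ x = -atan(1/2)/2 + pi/2 ≈ 1.3390, pi - atan(1/2)/2 ≈ 2.9098

f''(x) = -8*sin(2*x) + 16*cos(2*x)
Second-derivative test at each critical point:
  f''(1.3390) = -17.8885 < 0 → local maximum
  f''(2.9098) = 17.8885 > 0 → local minimum

Critical points: x = -atan(1/2)/2 + pi/2 ≈ 1.3390 (local maximum); x = pi - atan(1/2)/2 ≈ 2.9098 (local minimum)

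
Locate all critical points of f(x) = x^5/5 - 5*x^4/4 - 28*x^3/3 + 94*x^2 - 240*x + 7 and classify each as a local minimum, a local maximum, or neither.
f'(x) = x^4 - 5*x^3 - 28*x^2 + 188*x - 240

Solve f'(x) = 0:
  Factor: x^4 - 5*x^3 - 28*x^2 + 188*x - 240 = (x - 5)*(x - 4)*(x - 2)*(x + 6) = 0.
  ⇒ x = -6, 2, 4, 5

f''(x) = 4*x^3 - 15*x^2 - 56*x + 188
Second-derivative test at each critical point:
  f''(-6) = -880 < 0 → local maximum
  f''(2) = 48 > 0 → local minimum
  f''(4) = -20 < 0 → local maximum
  f''(5) = 33 > 0 → local minimum

Critical points: x = -6 (local maximum); x = 2 (local minimum); x = 4 (local maximum); x = 5 (local minimum)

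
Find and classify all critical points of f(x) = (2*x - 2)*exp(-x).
f'(x) = 2*(2 - x)*exp(-x)

Solve f'(x) = 0:
  f'(x) = (4 - 2*x)·exp(-x) and exp(-x) > 0 for every x, so f'(x) = 0 ⇔ 4 - 2*x = 0.
  Factor: 4 - 2*x = -2*(x - 2) = 0.
  ⇒ x = 2

f''(x) = 2*(x - 3)*exp(-x)
Second-derivative test at each critical point:
  f''(2) = -0.2707 < 0 → local maximum

Critical points: x = 2 (local maximum)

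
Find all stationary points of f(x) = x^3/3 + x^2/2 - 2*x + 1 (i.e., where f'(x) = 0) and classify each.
f'(x) = x^2 + x - 2

Solve f'(x) = 0:
  Factor: x^2 + x - 2 = (x - 1)*(x + 2) = 0.
  ⇒ x = -2, 1

f''(x) = 2*x + 1
Second-derivative test at each critical point:
  f''(-2) = -3 < 0 → local maximum
  f''(1) = 3 > 0 → local minimum

Critical points: x = -2 (local maximum); x = 1 (local minimum)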